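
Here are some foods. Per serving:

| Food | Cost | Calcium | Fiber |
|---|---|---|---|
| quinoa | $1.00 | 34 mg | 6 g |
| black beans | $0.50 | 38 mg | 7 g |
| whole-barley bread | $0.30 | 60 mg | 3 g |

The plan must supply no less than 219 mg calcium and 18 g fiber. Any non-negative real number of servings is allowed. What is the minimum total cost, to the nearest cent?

This is a tiny linear program; its minimum lies at a vertex of the feasible set. List the vertices and price them.
quinoa only: max(219/34, 18/6) = 6.441 servings → $6.44.
black beans only: max(219/38, 18/7) = 5.763 servings → $2.88.
whole-barley bread only: max(219/60, 18/3) = 6 servings → $1.80.
quinoa + black beans: intersection lies outside the first quadrant.
quinoa + whole-barley bread with both tight: 1.64 servings and 2.721 servings → $2.46.
black beans + whole-barley bread with both tight: 1.382 servings and 2.775 servings → $1.52.
So the least-cost plan costs $1.52.

$1.52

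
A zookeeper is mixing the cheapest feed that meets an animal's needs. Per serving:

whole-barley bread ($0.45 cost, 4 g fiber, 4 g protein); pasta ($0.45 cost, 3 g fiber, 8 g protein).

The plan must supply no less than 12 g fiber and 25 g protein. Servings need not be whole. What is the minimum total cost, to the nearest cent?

The cheapest plan sits at a corner of the feasible region — with two constraints it uses at most two foods.
whole-barley bread only: max(12/4, 25/4) = 6.25 servings → $2.81.
pasta only: max(12/3, 25/8) = 4 servings → $1.80.
whole-barley bread + pasta with both tight: 1.05 servings and 2.6 servings → $1.64.
So the least-cost plan costs $1.64.

$1.64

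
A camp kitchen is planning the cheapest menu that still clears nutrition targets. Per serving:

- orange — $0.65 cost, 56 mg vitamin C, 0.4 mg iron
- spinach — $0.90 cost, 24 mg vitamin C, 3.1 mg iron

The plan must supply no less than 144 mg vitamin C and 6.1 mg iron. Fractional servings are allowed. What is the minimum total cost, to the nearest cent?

$2.75

orange only: max(144/56, 6.1/0.4) = 15.25 servings → $9.91.
spinach only: max(144/24, 6.1/3.1) = 6 servings → $5.40.
orange + spinach with both tight: 1.829 servings and 1.732 servings → $2.75.
Cheapest feasible corner: $2.75.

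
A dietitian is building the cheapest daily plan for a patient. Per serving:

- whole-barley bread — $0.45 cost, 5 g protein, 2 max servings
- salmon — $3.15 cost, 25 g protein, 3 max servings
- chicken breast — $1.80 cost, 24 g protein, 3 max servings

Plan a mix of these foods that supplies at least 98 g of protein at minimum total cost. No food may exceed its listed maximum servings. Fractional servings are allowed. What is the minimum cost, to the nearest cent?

$8.32

Cost per g of protein: chicken breast $0.0750, whole-barley bread $0.0900, salmon $0.1260.
Take 3 servings of chicken breast: +72.0 g protein for $5.40 (total $5.40, still need 26.0 g).
Take 2 servings of whole-barley bread: +10.0 g protein for $0.90 (total $6.30, still need 16.0 g).
Take 0.64 servings of salmon: +16.0 g protein for $2.02 (total $8.32, still need 0.0 g).
Filling from the cheapest source first is optimal under one linear minimum: $8.32.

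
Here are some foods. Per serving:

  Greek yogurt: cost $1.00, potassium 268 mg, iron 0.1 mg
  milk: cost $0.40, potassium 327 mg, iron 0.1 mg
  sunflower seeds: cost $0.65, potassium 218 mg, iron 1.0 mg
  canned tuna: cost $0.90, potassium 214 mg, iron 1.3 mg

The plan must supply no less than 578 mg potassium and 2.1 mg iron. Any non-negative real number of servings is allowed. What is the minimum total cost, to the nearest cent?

For a min-cost LP with two ≥-constraints, a basic feasible solution has at most two positive variables.
Greek yogurt only: max(578/268, 2.1/0.1) = 21 servings → $21.00.
milk only: max(578/327, 2.1/0.1) = 21 servings → $8.40.
sunflower seeds only: max(578/218, 2.1/1.0) = 2.651 servings → $1.72.
canned tuna only: max(578/214, 2.1/1.3) = 2.701 servings → $2.43.
Greek yogurt + milk: the both-tight solution has a negative serving — not a feasible corner.
Greek yogurt + sunflower seeds with both tight: 0.4882 servings and 2.051 servings → $1.82.
Greek yogurt + canned tuna with both tight: 0.9235 servings and 1.544 servings → $2.31.
milk + sunflower seeds with both tight: 0.3938 servings and 2.061 servings → $1.50.
milk + canned tuna with both tight: 0.7481 servings and 1.558 servings → $1.70.
sunflower seeds + canned tuna: the both-tight solution has a negative serving — not a feasible corner.
The minimum over all feasible corners is $1.50.

$1.50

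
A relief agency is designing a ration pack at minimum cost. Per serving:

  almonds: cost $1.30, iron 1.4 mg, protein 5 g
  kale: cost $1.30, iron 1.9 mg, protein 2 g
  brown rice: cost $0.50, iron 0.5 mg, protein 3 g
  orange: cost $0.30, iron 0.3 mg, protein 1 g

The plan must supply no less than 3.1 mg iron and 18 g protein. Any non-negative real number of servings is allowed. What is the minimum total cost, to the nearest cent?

Check every corner: each single food scaled to meet both minima, and each pair solved so both constraints bind.
almonds only: max(3.1/1.4, 18/5) = 3.6 servings → $4.68.
kale only: max(3.1/1.9, 18/2) = 9 servings → $11.70.
brown rice only: max(3.1/0.5, 18/3) = 6.2 servings → $3.10.
orange only: max(3.1/0.3, 18/1) = 18 servings → $5.40.
almonds + kale: the both-tight solution has a negative serving — not a feasible corner.
almonds + brown rice with both tight: 0.1765 servings and 5.706 servings → $3.08.
almonds + orange with both targets exact would need a negative amount; discard.
kale + brown rice with both tight: 0.06383 servings and 5.957 servings → $3.06.
kale + orange: the both-tight solution has a negative serving — not a feasible corner.
brown rice + orange with both tight: 5.75 servings and 0.75 servings → $3.10.
The minimum over all feasible corners is $3.06.

$3.06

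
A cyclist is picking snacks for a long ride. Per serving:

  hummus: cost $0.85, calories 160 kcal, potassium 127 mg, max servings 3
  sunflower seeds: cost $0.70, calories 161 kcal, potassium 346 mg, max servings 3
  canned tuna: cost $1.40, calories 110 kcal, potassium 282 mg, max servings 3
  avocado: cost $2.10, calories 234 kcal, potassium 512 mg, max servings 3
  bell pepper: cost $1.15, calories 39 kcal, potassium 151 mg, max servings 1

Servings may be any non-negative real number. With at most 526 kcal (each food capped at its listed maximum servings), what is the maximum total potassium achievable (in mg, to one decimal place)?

Potassium per kcal: bell pepper 3.872, canned tuna 2.564, avocado 2.188, sunflower seeds 2.149, hummus 0.7937.
Take 1 serving of bell pepper: uses 39 kcal, +151.0 mg potassium (running total 151.0 mg).
Take 3 servings of canned tuna: uses 330 kcal, +846.0 mg potassium (running total 997.0 mg).
Take 0.6709 servings of avocado: uses 157 kcal, +343.5 mg potassium (running total 1340.5 mg).
Filling greedily by potassium-per-kcal is optimal for one linear limit, giving 1340.5 mg.

1340.5 mg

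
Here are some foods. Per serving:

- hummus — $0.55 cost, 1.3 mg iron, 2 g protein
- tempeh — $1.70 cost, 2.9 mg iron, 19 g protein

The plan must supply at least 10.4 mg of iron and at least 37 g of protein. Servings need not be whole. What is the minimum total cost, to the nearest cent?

With two linear requirements the optimum uses one or two foods; enumerate the corners.
hummus only: max(10.4/1.3, 37/2) = 18.5 servings → $10.18.
tempeh only: max(10.4/2.9, 37/19) = 3.586 servings → $6.10.
hummus + tempeh with both tight: 4.778 servings and 1.444 servings → $5.08.
So the least-cost plan costs $5.08.

$5.08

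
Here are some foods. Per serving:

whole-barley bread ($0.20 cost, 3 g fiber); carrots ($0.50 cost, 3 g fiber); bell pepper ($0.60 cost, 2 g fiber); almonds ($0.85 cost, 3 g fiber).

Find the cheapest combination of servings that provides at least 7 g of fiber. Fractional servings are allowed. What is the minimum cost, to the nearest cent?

Cost per g of fiber: whole-barley bread $0.0667, carrots $0.1667, almonds $0.2833, bell pepper $0.3000.
With no serving limits, use only whole-barley bread: 7 g / 3 g = 2.333 servings × $0.20 = $0.47.

$0.47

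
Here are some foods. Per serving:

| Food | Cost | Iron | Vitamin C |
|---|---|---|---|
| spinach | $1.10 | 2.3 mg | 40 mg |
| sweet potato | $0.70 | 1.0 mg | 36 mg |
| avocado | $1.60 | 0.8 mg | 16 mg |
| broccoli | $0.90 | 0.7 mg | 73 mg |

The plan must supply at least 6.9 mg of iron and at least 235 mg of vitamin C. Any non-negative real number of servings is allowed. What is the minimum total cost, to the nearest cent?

Minimising a linear cost over {iron ≥ 6.9, vitamin C ≥ 235, servings ≥ 0} — the optimum is at a vertex, using one or two foods.
spinach only: max(6.9/2.3, 235/40) = 5.875 servings → $6.46.
sweet potato only: max(6.9/1.0, 235/36) = 6.9 servings → $4.83.
avocado only: max(6.9/0.8, 235/16) = 14.69 servings → $23.50.
broccoli only: max(6.9/0.7, 235/73) = 9.857 servings → $8.87.
spinach + sweet potato with both tight: 0.3131 servings and 6.18 servings → $4.67.
spinach + avocado with both targets exact would need a negative amount; discard.
spinach + broccoli with both tight: 2.425 servings and 1.891 servings → $4.37.
sweet potato + avocado with both tight: 6.062 servings and 1.047 servings → $5.92.
sweet potato + broccoli: the both-tight solution has a negative serving — not a feasible corner.
avocado + broccoli with both tight: 7.186 servings and 1.644 servings → $12.98.
The minimum over all feasible corners is $4.37.

$4.37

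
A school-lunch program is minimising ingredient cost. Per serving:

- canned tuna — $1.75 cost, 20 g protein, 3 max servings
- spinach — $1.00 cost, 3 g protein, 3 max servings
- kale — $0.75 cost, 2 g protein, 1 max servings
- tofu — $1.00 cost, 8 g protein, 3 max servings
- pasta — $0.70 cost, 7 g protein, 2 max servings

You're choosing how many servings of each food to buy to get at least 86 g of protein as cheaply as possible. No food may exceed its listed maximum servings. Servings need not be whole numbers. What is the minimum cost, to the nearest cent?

$8.15

Cost per g of protein: canned tuna $0.0875, pasta $0.1000, tofu $0.1250, spinach $0.3333, kale $0.3750.
Take 3 servings of canned tuna: +60.0 g protein for $5.25 (total $5.25, still need 26.0 g).
Take 2 servings of pasta: +14.0 g protein for $1.40 (total $6.65, still need 12.0 g).
Take 1.5 servings of tofu: +12.0 g protein for $1.50 (total $8.15, still need 0.0 g).
Greedy by cheapest-per-g is optimal for a single linear constraint, so the minimum cost is $8.15.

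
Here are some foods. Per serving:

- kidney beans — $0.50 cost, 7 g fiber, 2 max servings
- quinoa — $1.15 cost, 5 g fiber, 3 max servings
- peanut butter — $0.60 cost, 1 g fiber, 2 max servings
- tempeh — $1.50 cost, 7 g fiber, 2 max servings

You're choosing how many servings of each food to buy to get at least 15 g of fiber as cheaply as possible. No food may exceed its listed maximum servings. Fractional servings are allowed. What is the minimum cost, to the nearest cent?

Cost per g of fiber: kidney beans $0.0714, tempeh $0.2143, quinoa $0.2300, peanut butter $0.6000.
Take 2 servings of kidney beans: +14.0 g fiber for $1.00 (total $1.00, still need 1.0 g).
Take 0.1429 servings of tempeh: +1.0 g fiber for $0.21 (total $1.21, still need 0.0 g).
Filling from the cheapest source first is optimal under one linear minimum: $1.21.

$1.21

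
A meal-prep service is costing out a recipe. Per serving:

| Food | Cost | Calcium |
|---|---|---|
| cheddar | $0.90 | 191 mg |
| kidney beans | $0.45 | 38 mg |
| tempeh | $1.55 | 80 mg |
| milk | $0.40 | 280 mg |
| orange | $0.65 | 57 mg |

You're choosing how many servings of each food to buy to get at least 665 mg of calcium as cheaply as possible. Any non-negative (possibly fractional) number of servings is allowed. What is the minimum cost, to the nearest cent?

$0.95

Cost per mg of calcium: milk $0.0014, cheddar $0.0047, orange $0.0114, kidney beans $0.0118, tempeh $0.0194.
With no serving limits, use only milk: 665 mg / 280 mg = 2.375 servings × $0.40 = $0.95.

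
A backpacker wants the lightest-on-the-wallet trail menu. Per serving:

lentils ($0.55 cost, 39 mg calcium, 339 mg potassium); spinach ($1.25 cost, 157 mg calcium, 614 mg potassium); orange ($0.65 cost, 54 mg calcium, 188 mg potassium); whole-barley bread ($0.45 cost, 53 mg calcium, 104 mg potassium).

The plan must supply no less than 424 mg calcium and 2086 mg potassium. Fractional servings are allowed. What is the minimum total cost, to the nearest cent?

Check every corner: each single food scaled to meet both minima, and each pair solved so both constraints bind.
lentils only: max(424/39, 2086/339) = 10.87 servings → $5.98.
spinach only: max(424/157, 2086/614) = 3.397 servings → $4.25.
orange only: max(424/54, 2086/188) = 11.1 servings → $7.21.
whole-barley bread only: max(424/53, 2086/104) = 20.06 servings → $9.03.
lentils + spinach with both tight: 2.294 servings and 2.131 servings → $3.93.
lentils + orange with both tight: 3.001 servings and 5.685 servings → $5.35.
lentils + whole-barley bread with both tight: 4.778 servings and 4.484 servings → $4.65.
spinach + orange with both targets exact would need a negative amount; discard.
spinach + whole-barley bread with both targets exact would need a negative amount; discard.
orange + whole-barley bread: intersection lies outside the first quadrant.
Cheapest feasible corner: $3.93.

$3.93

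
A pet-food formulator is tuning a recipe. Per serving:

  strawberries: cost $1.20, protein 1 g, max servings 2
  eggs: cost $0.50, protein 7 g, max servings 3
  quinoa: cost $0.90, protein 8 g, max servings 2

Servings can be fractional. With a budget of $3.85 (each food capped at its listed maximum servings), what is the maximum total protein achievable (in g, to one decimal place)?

Protein per dollar: eggs 14, quinoa 8.889, strawberries 0.8333.
Take 3 servings of eggs: spends $1.50, +21.0 g protein (running total 21.0 g).
Take 2 servings of quinoa: spends $1.80, +16.0 g protein (running total 37.0 g).
Take 0.4583 servings of strawberries: spends $0.55, +0.5 g protein (running total 37.5 g).
Filling greedily by protein-per-dollar is optimal for one linear limit, giving 37.5 g.

37.5 g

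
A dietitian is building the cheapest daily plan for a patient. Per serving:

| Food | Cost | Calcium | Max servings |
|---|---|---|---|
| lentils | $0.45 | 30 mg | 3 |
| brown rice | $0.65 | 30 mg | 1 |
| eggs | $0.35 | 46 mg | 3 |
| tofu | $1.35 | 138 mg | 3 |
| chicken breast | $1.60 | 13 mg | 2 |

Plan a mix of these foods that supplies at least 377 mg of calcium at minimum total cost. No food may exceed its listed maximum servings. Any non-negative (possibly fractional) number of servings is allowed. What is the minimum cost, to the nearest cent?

$3.39

Cost per mg of calcium: eggs $0.0076, tofu $0.0098, lentils $0.0150, brown rice $0.0217, chicken breast $0.1231.
Take 3 servings of eggs: +138.0 mg calcium for $1.05 (total $1.05, still need 239.0 mg).
Take 1.732 servings of tofu: +239.0 mg calcium for $2.34 (total $3.39, still need 0.0 mg).
Filling from the cheapest source first is optimal under one linear minimum: $3.39.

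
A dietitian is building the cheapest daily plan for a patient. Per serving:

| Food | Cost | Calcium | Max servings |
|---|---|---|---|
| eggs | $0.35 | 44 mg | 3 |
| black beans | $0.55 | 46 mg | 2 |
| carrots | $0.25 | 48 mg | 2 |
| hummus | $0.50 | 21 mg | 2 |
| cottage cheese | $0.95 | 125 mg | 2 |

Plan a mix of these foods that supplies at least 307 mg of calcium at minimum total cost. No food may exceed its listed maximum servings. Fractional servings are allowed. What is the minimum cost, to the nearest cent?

Cost per mg of calcium: carrots $0.0052, cottage cheese $0.0076, eggs $0.0080, black beans $0.0120, hummus $0.0238.
Take 2 servings of carrots: +96.0 mg calcium for $0.50 (total $0.50, still need 211.0 mg).
Take 1.688 servings of cottage cheese: +211.0 mg calcium for $1.60 (total $2.10, still need 0.0 mg).
Greedy by cheapest-per-mg is optimal for a single linear constraint, so the minimum cost is $2.10.

$2.10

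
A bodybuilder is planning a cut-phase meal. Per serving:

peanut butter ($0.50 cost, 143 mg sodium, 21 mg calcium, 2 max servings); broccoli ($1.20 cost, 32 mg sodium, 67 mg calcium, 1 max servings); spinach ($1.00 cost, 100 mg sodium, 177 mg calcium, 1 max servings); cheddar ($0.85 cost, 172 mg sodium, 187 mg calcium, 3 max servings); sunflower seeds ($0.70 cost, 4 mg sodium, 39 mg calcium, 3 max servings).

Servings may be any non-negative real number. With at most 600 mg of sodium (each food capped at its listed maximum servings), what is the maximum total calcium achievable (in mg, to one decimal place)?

856.8 mg

Calcium per mg sodium: sunflower seeds 9.75, broccoli 2.094, spinach 1.77, cheddar 1.087, peanut butter 0.1469.
Take 3 servings of sunflower seeds: uses 12 mg sodium, +117.0 mg calcium (running total 117.0 mg).
Take 1 serving of broccoli: uses 32 mg sodium, +67.0 mg calcium (running total 184.0 mg).
Take 1 serving of spinach: uses 100 mg sodium, +177.0 mg calcium (running total 361.0 mg).
Take 2.651 servings of cheddar: uses 456 mg sodium, +495.8 mg calcium (running total 856.8 mg).
Filling greedily by calcium-per-mg sodium is optimal for one linear limit, giving 856.8 mg.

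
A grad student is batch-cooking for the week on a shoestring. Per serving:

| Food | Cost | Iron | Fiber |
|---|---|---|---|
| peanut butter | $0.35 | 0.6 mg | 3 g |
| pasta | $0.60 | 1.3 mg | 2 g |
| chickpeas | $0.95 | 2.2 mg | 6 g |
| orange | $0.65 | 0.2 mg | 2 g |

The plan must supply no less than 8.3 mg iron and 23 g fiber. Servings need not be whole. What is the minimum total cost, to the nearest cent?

peanut butter only: max(8.3/0.6, 23/3) = 13.83 servings → $4.84.
pasta only: max(8.3/1.3, 23/2) = 11.5 servings → $6.90.
chickpeas only: max(8.3/2.2, 23/6) = 3.833 servings → $3.64.
orange only: max(8.3/0.2, 23/2) = 41.5 servings → $26.98.
peanut butter + pasta with both tight: 4.926 servings and 4.111 servings → $4.19.
peanut butter + chickpeas with both tight: 0.2667 servings and 3.7 servings → $3.61.
peanut butter + orange with both targets exact would need a negative amount; discard.
pasta + chickpeas: the both-tight solution has a negative serving — not a feasible corner.
pasta + orange with both tight: 5.455 servings and 6.045 servings → $7.20.
chickpeas + orange with both tight: 3.75 servings and 0.25 servings → $3.73.
So the least-cost plan costs $3.61.

$3.61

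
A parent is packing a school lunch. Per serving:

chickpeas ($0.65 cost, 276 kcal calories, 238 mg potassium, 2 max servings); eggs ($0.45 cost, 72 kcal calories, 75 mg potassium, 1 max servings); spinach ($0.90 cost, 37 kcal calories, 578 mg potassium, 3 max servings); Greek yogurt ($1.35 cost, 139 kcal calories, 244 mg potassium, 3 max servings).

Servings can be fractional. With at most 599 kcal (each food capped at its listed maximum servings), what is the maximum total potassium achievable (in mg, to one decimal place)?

Potassium per kcal: spinach 15.62, Greek yogurt 1.755, eggs 1.042, chickpeas 0.8623.
Take 3 servings of spinach: uses 111 kcal, +1734.0 mg potassium (running total 1734.0 mg).
Take 3 servings of Greek yogurt: uses 417 kcal, +732.0 mg potassium (running total 2466.0 mg).
Take 0.9861 servings of eggs: uses 71 kcal, +74.0 mg potassium (running total 2540.0 mg).
Greedy by best ratio exhausts the calories allowance optimally: 2540.0 mg.

2540.0 mg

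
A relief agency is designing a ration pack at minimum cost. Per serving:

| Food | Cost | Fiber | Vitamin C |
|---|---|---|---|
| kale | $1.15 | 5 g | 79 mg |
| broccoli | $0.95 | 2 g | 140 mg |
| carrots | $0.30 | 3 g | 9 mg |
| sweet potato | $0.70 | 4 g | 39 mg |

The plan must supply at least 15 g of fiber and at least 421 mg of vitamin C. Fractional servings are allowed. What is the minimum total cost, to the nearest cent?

$3.60

Minimising a linear cost over {fiber ≥ 15, vitamin C ≥ 421, servings ≥ 0} — the optimum is at a vertex, using one or two foods.
kale only: max(15/5, 421/79) = 5.329 servings → $6.13.
broccoli only: max(15/2, 421/140) = 7.5 servings → $7.12.
carrots only: max(15/3, 421/9) = 46.78 servings → $14.03.
sweet potato only: max(15/4, 421/39) = 10.79 servings → $7.56.
kale + broccoli with both tight: 2.321 servings and 1.697 servings → $4.28.
kale + carrots: intersection lies outside the first quadrant.
kale + sweet potato: the both-tight solution has a negative serving — not a feasible corner.
broccoli + carrots with both tight: 2.806 servings and 3.129 servings → $3.60.
broccoli + sweet potato with both tight: 2.28 servings and 2.61 servings → $3.99.
carrots + sweet potato: the both-tight solution has a negative serving — not a feasible corner.
The minimum over all feasible corners is $3.60.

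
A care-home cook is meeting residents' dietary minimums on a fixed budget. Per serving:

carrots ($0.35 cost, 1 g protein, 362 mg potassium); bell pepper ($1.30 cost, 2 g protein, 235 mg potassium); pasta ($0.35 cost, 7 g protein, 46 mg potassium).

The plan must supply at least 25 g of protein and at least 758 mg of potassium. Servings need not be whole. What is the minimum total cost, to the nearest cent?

$1.75

At the optimum either one food covers both requirements or two foods hit both targets exactly; no other combination can be cheaper.
carrots only: max(25/1, 758/362) = 25 servings → $8.75.
bell pepper only: max(25/2, 758/235) = 12.5 servings → $16.25.
pasta only: max(25/7, 758/46) = 16.48 servings → $5.77.
carrots + bell pepper: intersection lies outside the first quadrant.
carrots + pasta with both tight: 1.67 servings and 3.333 servings → $1.75.
bell pepper + pasta with both tight: 2.676 servings and 2.807 servings → $4.46.
Cheapest feasible corner: $1.75.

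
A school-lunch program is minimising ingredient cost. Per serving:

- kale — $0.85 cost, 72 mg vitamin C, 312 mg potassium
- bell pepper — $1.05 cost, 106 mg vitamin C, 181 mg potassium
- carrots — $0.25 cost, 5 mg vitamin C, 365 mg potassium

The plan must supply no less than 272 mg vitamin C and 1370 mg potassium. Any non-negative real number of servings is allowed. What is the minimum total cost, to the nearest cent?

A basic optimal solution has at most two foods positive. Try each food alone and each pair with both targets met exactly.
kale only: max(272/72, 1370/312) = 4.391 servings → $3.73.
bell pepper only: max(272/106, 1370/181) = 7.569 servings → $7.95.
carrots only: max(272/5, 1370/365) = 54.4 servings → $13.60.
kale + bell pepper with both targets exact would need a negative amount; discard.
kale + carrots with both tight: 3.739 servings and 0.5573 servings → $3.32.
bell pepper + carrots with both tight: 2.446 servings and 2.54 servings → $3.20.
Cheapest feasible corner: $3.20.

$3.20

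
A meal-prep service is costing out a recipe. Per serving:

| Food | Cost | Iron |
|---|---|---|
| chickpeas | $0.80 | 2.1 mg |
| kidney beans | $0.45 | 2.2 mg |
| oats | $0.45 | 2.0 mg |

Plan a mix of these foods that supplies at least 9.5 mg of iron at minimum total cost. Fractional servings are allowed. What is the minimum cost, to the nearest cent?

Cost per mg of iron: kidney beans $0.2045, oats $0.2250, chickpeas $0.3810.
With no serving limits, use only kidney beans: 9.5 mg / 2.2 mg = 4.318 servings × $0.45 = $1.94.

$1.94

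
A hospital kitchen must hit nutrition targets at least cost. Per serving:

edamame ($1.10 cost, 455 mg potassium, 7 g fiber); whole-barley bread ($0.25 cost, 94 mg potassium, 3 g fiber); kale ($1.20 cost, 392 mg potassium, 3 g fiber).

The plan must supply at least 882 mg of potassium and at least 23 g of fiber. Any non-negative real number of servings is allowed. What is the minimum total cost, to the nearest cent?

edamame only: max(882/455, 23/7) = 3.286 servings → $3.61.
whole-barley bread only: max(882/94, 23/3) = 9.383 servings → $2.35.
kale only: max(882/392, 23/3) = 7.667 servings → $9.20.
edamame + whole-barley bread with both tight: 0.6846 servings and 6.069 servings → $2.27.
edamame + kale with both targets exact would need a negative amount; discard.
whole-barley bread + kale with both tight: 7.125 servings and 0.5414 servings → $2.43.
So the least-cost plan costs $2.27.

$2.27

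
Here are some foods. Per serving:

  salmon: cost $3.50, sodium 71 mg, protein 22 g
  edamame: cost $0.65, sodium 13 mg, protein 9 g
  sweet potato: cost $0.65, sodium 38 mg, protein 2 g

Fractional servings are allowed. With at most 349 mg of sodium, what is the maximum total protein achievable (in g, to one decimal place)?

Protein per mg sodium: edamame 0.6923, salmon 0.3099, sweet potato 0.05263.
With no serving limits, spend the whole sodium allowance on edamame: 349 mg / 13 mg × 9 g = 241.6 g.

241.6 g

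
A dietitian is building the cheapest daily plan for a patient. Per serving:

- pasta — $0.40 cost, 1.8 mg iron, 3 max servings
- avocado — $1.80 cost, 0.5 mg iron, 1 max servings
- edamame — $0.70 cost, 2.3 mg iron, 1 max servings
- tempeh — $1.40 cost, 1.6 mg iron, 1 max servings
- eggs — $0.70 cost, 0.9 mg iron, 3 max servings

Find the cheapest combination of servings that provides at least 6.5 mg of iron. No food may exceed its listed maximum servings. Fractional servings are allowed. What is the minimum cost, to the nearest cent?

Cost per mg of iron: pasta $0.2222, edamame $0.3043, eggs $0.7778, tempeh $0.8750, avocado $3.6000.
Take 3 servings of pasta: +5.4 mg iron for $1.20 (total $1.20, still need 1.1 mg).
Take 0.4783 servings of edamame: +1.1 mg iron for $0.33 (total $1.53, still need 0.0 mg).
Filling from the cheapest source first is optimal under one linear minimum: $1.53.

$1.53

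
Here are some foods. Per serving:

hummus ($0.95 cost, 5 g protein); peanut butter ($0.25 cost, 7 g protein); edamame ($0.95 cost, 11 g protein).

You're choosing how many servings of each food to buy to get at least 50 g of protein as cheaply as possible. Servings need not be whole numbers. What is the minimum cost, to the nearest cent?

Cost per g of protein: peanut butter $0.0357, edamame $0.0864, hummus $0.1900.
With no serving limits, use only peanut butter: 50 g / 7 g = 7.143 servings × $0.25 = $1.79.

$1.79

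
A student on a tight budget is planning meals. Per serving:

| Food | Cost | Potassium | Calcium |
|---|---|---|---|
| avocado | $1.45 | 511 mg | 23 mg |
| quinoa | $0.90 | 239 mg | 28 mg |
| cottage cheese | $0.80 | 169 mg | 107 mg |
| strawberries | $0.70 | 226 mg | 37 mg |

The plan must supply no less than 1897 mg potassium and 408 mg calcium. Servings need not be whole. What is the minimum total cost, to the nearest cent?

With two linear requirements the optimum uses one or two foods; enumerate the corners.
avocado only: max(1897/511, 408/23) = 17.74 servings → $25.72.
quinoa only: max(1897/239, 408/28) = 14.57 servings → $13.11.
cottage cheese only: max(1897/169, 408/107) = 11.22 servings → $8.98.
strawberries only: max(1897/226, 408/37) = 11.03 servings → $7.72.
avocado + quinoa: intersection lies outside the first quadrant.
avocado + cottage cheese with both tight: 2.639 servings and 3.246 servings → $6.42.
avocado + strawberries: intersection lies outside the first quadrant.
quinoa + cottage cheese with both tight: 6.431 servings and 2.13 servings → $7.49.
quinoa + strawberries: intersection lies outside the first quadrant.
cottage cheese + strawberries with both tight: 1.228 servings and 7.475 servings → $6.22.
The minimum over all feasible corners is $6.22.

$6.22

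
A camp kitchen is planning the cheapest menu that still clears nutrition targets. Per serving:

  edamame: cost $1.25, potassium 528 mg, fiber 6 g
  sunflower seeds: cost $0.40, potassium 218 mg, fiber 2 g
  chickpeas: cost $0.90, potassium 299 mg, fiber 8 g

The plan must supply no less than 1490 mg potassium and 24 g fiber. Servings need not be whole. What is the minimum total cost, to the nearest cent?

$3.42

edamame only: max(1490/528, 24/6) = 4 servings → $5.00.
sunflower seeds only: max(1490/218, 24/2) = 12 servings → $4.80.
chickpeas only: max(1490/299, 24/8) = 4.983 servings → $4.48.
edamame + sunflower seeds with both targets exact would need a negative amount; discard.
edamame + chickpeas with both tight: 1.952 servings and 1.536 servings → $3.82.
sunflower seeds + chickpeas with both tight: 4.14 servings and 1.965 servings → $3.42.
So the least-cost plan costs $3.42.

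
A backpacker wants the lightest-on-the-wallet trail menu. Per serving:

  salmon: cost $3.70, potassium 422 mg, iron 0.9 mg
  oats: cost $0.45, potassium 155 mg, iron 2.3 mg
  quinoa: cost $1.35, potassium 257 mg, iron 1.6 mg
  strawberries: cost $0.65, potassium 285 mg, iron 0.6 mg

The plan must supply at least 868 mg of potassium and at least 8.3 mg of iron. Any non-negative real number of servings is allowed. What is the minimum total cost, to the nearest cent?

Minimising a linear cost over {potassium ≥ 868, iron ≥ 8.3, servings ≥ 0} — the optimum is at a vertex, using one or two foods.
salmon only: max(868/422, 8.3/0.9) = 9.222 servings → $34.12.
oats only: max(868/155, 8.3/2.3) = 5.6 servings → $2.52.
quinoa only: max(868/257, 8.3/1.6) = 5.188 servings → $7.00.
strawberries only: max(868/285, 8.3/0.6) = 13.83 servings → $8.99.
salmon + oats with both tight: 0.8542 servings and 3.274 servings → $4.63.
salmon + quinoa with both targets exact would need a negative amount; discard.
salmon + strawberries: intersection lies outside the first quadrant.
oats + quinoa with both tight: 2.169 servings and 2.069 servings → $3.77.
oats + strawberries with both tight: 3.279 servings and 1.262 servings → $2.30.
quinoa + strawberries: the both-tight solution has a negative serving — not a feasible corner.
Cheapest feasible corner: $2.30.

$2.30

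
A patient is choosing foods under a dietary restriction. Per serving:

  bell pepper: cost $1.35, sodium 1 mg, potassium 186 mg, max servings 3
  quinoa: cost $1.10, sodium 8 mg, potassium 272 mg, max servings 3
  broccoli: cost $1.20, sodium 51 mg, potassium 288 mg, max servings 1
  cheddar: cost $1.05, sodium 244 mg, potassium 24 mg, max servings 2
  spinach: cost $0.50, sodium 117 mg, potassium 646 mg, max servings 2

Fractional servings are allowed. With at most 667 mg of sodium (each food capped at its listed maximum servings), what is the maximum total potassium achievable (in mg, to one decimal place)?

2988.9 mg

Potassium per mg sodium: bell pepper 186, quinoa 34, broccoli 5.647, spinach 5.521, cheddar 0.09836.
Take 3 servings of bell pepper: uses 3 mg sodium, +558.0 mg potassium (running total 558.0 mg).
Take 3 servings of quinoa: uses 24 mg sodium, +816.0 mg potassium (running total 1374.0 mg).
Take 1 serving of broccoli: uses 51 mg sodium, +288.0 mg potassium (running total 1662.0 mg).
Take 2 servings of spinach: uses 234 mg sodium, +1292.0 mg potassium (running total 2954.0 mg).
Take 1.455 servings of cheddar: uses 355 mg sodium, +34.9 mg potassium (running total 2988.9 mg).
Greedy by best ratio exhausts the sodium allowance optimally: 2988.9 mg.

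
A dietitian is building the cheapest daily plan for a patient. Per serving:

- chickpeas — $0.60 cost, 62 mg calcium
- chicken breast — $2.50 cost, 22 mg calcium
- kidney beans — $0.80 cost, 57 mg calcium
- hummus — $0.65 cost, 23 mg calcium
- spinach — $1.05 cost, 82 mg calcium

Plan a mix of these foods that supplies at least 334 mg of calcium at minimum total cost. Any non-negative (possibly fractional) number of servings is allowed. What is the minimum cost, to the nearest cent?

$3.23

Cost per mg of calcium: chickpeas $0.0097, spinach $0.0128, kidney beans $0.0140, hummus $0.0283, chicken breast $0.1136.
With no serving limits, use only chickpeas: 334 mg / 62 mg = 5.387 servings × $0.60 = $3.23.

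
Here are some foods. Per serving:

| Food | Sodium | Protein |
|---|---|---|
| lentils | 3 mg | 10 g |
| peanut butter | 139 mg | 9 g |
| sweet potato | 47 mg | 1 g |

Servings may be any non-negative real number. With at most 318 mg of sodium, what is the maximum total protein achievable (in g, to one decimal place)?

Protein per mg sodium: lentils 3.333, peanut butter 0.06475, sweet potato 0.02128.
With no serving limits, spend the whole sodium allowance on lentils: 318 mg / 3 mg × 10 g = 1060.0 g.

1060.0 g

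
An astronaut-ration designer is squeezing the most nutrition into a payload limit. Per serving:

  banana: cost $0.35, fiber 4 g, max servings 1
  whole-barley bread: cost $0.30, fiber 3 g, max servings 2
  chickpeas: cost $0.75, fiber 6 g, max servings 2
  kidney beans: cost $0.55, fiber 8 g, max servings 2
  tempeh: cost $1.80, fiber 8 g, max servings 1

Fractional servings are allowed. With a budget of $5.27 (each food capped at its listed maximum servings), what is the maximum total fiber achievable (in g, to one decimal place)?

45.6 g

Fiber per dollar: kidney beans 14.55, banana 11.43, whole-barley bread 10, chickpeas 8, tempeh 4.444.
Take 2 servings of kidney beans: spends $1.10, +16.0 g fiber (running total 16.0 g).
Take 1 serving of banana: spends $0.35, +4.0 g fiber (running total 20.0 g).
Take 2 servings of whole-barley bread: spends $0.60, +6.0 g fiber (running total 26.0 g).
Take 2 servings of chickpeas: spends $1.50, +12.0 g fiber (running total 38.0 g).
Take 0.9556 servings of tempeh: spends $1.72, +7.6 g fiber (running total 45.6 g).
Greedy by best ratio exhausts the cost allowance optimally: 45.6 g.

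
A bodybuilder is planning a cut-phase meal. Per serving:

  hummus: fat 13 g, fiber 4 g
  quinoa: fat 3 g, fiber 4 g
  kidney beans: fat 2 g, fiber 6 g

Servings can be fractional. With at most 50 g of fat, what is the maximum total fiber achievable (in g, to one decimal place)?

Fiber per g fat: kidney beans 3, quinoa 1.333, hummus 0.3077.
With no serving limits, spend the whole fat allowance on kidney beans: 50 g / 2 g × 6 g = 150.0 g.

150.0 g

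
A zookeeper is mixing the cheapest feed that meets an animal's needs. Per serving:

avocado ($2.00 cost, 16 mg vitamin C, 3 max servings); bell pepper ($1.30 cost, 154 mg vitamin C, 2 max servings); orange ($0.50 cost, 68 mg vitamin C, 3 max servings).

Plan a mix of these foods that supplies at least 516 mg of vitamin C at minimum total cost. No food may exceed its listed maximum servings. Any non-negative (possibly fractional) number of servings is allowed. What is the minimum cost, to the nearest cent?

Cost per mg of vitamin C: orange $0.0074, bell pepper $0.0084, avocado $0.1250.
Take 3 servings of orange: +204.0 mg vitamin C for $1.50 (total $1.50, still need 312.0 mg).
Take 2 servings of bell pepper: +308.0 mg vitamin C for $2.60 (total $4.10, still need 4.0 mg).
Take 0.25 servings of avocado: +4.0 mg vitamin C for $0.50 (total $4.60, still need 0.0 mg).
Filling from the cheapest source first is optimal under one linear minimum: $4.60.

$4.60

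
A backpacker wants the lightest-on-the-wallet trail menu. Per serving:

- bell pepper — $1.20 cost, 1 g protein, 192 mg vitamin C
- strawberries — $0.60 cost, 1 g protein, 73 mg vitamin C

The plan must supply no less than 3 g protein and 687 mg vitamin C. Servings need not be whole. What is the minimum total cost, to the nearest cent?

Two binding constraints pin down two serving amounts, so the optimal mix uses at most two foods. The candidates are each food alone (scaled to the tighter of protein/vitamin C) and each pair with both constraints tight.
bell pepper only: max(3/1, 687/192) = 3.578 servings → $4.29.
strawberries only: max(3/1, 687/73) = 9.411 servings → $5.65.
bell pepper + strawberries with both targets exact would need a negative amount; discard.
Cheapest feasible corner: $4.29.

$4.29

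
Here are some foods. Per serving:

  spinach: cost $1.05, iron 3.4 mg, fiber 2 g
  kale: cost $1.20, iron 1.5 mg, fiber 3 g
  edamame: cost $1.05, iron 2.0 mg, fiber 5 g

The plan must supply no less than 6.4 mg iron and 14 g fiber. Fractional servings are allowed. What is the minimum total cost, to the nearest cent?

$3.13

The cheapest plan sits at a corner of the feasible region — with two constraints it uses at most two foods.
spinach only: max(6.4/3.4, 14/2) = 7 servings → $7.35.
kale only: max(6.4/1.5, 14/3) = 4.667 servings → $5.60.
edamame only: max(6.4/2.0, 14/5) = 3.2 servings → $3.36.
spinach + kale: intersection lies outside the first quadrant.
spinach + edamame with both tight: 0.3077 servings and 2.677 servings → $3.13.
kale + edamame with both tight: 2.667 servings and 1.2 servings → $4.46.
The minimum over all feasible corners is $3.13.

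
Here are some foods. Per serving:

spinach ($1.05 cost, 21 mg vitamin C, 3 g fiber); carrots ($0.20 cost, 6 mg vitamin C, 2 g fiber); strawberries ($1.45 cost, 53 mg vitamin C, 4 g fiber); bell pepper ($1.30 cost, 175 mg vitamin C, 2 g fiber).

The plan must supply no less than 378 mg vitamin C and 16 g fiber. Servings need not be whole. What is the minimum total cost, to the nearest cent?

At the optimum either one food covers both requirements or two foods hit both targets exactly; no other combination can be cheaper.
spinach only: max(378/21, 16/3) = 18 servings → $18.90.
carrots only: max(378/6, 16/2) = 63 servings → $12.60.
strawberries only: max(378/53, 16/4) = 7.132 servings → $10.34.
bell pepper only: max(378/175, 16/2) = 8 servings → $10.40.
spinach + carrots: the both-tight solution has a negative serving — not a feasible corner.
spinach + strawberries: the both-tight solution has a negative serving — not a feasible corner.
spinach + bell pepper with both tight: 4.232 servings and 1.652 servings → $6.59.
carrots + strawberries with both targets exact would need a negative amount; discard.
carrots + bell pepper with both tight: 6.047 servings and 1.953 servings → $3.75.
strawberries + bell pepper with both tight: 3.441 servings and 1.118 servings → $6.44.
The minimum over all feasible corners is $3.75.

$3.75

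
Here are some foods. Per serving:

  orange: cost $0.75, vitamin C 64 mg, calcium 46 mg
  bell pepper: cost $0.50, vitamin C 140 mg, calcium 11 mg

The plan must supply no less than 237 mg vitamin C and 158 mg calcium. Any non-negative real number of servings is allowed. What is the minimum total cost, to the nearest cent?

$2.62

For a min-cost LP with two ≥-constraints, a basic feasible solution has at most two positive variables.
orange only: max(237/64, 158/46) = 3.703 servings → $2.78.
bell pepper only: max(237/140, 158/11) = 14.36 servings → $7.18.
orange + bell pepper with both tight: 3.402 servings and 0.1377 servings → $2.62.
Cheapest feasible corner: $2.62.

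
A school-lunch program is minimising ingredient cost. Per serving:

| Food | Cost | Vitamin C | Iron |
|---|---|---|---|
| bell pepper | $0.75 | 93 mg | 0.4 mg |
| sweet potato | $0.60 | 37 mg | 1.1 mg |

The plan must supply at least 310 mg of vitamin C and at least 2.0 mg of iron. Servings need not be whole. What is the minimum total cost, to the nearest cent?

The cheapest plan sits at a corner of the feasible region — with two constraints it uses at most two foods.
bell pepper only: max(310/93, 2.0/0.4) = 5 servings → $3.75.
sweet potato only: max(310/37, 2.0/1.1) = 8.378 servings → $5.03.
bell pepper + sweet potato with both tight: 3.051 servings and 0.7086 servings → $2.71.
The minimum over all feasible corners is $2.71.

$2.71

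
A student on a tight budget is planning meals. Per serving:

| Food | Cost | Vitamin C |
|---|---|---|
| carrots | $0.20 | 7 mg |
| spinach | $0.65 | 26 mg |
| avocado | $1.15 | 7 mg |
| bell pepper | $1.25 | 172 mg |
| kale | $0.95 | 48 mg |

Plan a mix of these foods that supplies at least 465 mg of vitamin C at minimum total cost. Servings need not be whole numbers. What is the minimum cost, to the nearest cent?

Cost per mg of vitamin C: bell pepper $0.0073, kale $0.0198, spinach $0.0250, carrots $0.0286, avocado $0.1643.
With no serving limits, use only bell pepper: 465 mg / 172 mg = 2.703 servings × $1.25 = $3.38.

$3.38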